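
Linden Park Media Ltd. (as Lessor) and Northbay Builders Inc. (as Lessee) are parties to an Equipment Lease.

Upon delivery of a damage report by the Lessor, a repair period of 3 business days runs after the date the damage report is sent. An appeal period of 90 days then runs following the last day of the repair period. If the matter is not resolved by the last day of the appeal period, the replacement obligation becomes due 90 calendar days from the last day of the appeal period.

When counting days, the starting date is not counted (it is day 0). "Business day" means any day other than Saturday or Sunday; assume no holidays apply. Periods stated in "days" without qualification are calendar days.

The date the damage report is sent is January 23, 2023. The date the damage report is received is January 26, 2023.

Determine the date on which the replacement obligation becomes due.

July 25, 2023

The last day of the repair period: 3 business days after Monday, January 23, 2023, skipping weekends — Jan 24, Jan 25, Jan 26 — lands on Thursday, January 26, 2023.
Adding 90 calendar days to January 26, 2023 gives April 26, 2023, which is the last day of the appeal period.
The date on which the replacement obligation becomes due: 90 calendar days after April 26, 2023 is July 25, 2023.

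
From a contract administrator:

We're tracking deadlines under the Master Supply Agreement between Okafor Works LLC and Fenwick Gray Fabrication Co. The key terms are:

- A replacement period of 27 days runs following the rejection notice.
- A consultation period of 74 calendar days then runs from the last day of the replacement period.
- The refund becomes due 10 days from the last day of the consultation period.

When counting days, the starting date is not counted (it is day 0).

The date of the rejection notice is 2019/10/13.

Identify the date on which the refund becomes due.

The last day of the replacement period: 2019/10/13 + 27 days = 2019/11/09.
The last day of the consultation period: 2019/11/09 + 74 days = 2020/01/22.
The date on which the refund becomes due: 2020/01/22 + 10 days = 2020/02/01.

2020/02/01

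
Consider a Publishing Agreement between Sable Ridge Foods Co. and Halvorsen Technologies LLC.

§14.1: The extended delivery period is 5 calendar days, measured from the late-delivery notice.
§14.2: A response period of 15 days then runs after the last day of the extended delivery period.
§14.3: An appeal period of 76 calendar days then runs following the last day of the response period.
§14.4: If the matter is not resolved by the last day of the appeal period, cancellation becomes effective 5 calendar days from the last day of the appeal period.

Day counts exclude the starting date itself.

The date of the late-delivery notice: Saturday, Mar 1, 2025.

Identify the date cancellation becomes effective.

Jun 10, 2025

Adding 5 calendar days to Mar 1, 2025 gives Mar 6, 2025, which is the last day of the extended delivery period.
The last day of the response period: 15 calendar days after Mar 6, 2025 is Mar 21, 2025.
The last day of the appeal period: 76 calendar days after Mar 21, 2025 is Jun 5, 2025.
Adding 5 calendar days to Jun 5, 2025 gives Jun 10, 2025, which is the date cancellation becomes effective.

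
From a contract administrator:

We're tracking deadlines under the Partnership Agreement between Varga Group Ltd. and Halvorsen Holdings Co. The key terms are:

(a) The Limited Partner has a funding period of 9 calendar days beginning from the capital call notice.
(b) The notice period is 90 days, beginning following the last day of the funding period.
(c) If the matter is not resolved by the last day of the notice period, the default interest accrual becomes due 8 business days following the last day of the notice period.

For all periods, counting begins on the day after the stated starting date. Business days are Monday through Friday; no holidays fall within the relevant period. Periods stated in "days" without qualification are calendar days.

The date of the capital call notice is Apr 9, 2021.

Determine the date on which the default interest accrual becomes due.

Jul 28, 2021

The last day of the funding period: 9 calendar days after Apr 9, 2021 is Apr 18, 2021.
The last day of the notice period: 90 calendar days after Apr 18, 2021 is Jul 17, 2021.
The date on which the default interest accrual becomes due: counting 8 business days from Saturday, Jul 17, 2021 (Jul 19, Jul 20, Jul 21, Jul 22, Jul 23, Jul 26, Jul 27, Jul 28, skipping weekends) reaches Wednesday, Jul 28, 2021.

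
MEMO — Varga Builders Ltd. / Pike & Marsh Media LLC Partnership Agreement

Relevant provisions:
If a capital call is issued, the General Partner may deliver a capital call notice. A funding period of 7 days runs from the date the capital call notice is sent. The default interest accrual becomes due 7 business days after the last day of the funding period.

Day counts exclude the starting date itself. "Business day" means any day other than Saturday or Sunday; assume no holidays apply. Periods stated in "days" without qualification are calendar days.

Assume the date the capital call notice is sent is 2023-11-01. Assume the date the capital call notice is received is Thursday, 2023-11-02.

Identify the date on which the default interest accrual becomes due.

Adding 7 calendar days to 2023-11-01 gives 2023-11-08, which is the last day of the funding period.
The date on which the default interest accrual becomes due: 7 business days after Wednesday, 2023-11-08, skipping weekends — Nov 9, Nov 10, Nov 13, Nov 14, Nov 15, Nov 16, Nov 17 — lands on Friday, 2023-11-17.

2023-11-17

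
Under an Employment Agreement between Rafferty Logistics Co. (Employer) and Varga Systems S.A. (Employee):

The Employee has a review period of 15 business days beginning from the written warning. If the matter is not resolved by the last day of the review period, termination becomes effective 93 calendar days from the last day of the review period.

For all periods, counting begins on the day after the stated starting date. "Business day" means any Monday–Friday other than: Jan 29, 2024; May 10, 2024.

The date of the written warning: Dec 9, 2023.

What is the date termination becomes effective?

Mar 31, 2024

From Saturday, Dec 9, 2023, 15 business days (Dec 11, Dec 12, Dec 13, Dec 14, …, Dec 27, Dec 28, Dec 29, skipping weekends) brings us to Friday, Dec 29, 2023, which is the last day of the review period.
The date termination becomes effective: 93 calendar days after Dec 29, 2023 is Mar 31, 2024.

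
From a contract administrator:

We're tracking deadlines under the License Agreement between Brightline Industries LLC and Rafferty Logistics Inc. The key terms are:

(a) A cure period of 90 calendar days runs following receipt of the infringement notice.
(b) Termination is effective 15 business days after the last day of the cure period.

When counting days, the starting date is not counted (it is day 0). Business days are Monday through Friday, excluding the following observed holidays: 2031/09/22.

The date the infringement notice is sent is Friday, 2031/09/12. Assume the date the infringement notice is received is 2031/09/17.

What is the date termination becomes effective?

2032/01/06

The last day of the cure period: 90 calendar days after 2031/09/17 is 2031/12/16.
From Tuesday, 2031/12/16, 15 business days (Dec 17, Dec 18, Dec 19, Dec 22, …, Jan 2, Jan 5, Jan 6, skipping weekends) brings us to Tuesday, 2032/01/06, which is the date termination becomes effective.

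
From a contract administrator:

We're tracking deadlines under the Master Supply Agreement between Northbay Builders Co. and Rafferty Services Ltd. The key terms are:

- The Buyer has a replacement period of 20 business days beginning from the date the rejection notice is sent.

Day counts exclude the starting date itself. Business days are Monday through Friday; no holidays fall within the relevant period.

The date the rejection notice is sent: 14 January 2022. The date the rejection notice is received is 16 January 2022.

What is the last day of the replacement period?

From Friday, 14 January 2022, 20 business days (Jan 17, Jan 18, Jan 19, Jan 20, …, Feb 9, Feb 10, Feb 11, skipping weekends) brings us to Friday, 11 February 2022, which is the last day of the replacement period.

11 February 2022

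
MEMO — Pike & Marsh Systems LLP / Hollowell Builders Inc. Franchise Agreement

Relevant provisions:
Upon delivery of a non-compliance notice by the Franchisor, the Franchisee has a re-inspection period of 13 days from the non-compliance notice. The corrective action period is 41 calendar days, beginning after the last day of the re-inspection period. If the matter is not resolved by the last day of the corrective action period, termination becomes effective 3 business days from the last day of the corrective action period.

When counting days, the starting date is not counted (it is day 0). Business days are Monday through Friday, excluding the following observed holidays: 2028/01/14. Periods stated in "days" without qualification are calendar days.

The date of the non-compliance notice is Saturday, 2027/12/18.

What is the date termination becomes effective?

The last day of the re-inspection period: 2027/12/18 + 13 days = 2027/12/31.
The last day of the corrective action period: 2027/12/31 + 41 days = 2028/02/10.
The date termination becomes effective: 3 business days after Thursday, 2028/02/10, skipping weekends — Feb 11, Feb 14, Feb 15 — lands on Tuesday, 2028/02/15.

2028/02/15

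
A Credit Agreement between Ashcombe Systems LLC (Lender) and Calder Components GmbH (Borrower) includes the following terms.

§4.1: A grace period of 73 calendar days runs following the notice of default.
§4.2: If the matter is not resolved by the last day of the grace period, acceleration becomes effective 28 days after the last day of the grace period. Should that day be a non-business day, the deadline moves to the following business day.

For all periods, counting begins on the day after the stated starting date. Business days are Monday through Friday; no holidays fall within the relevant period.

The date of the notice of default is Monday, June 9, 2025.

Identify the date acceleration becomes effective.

The last day of the grace period: June 9, 2025 + 73 days = August 21, 2025.
Adding 28 calendar days to August 21, 2025 gives September 18, 2025, which is the date acceleration becomes effective. September 18, 2025 is a Thursday, so no roll-forward applies.

September 18, 2025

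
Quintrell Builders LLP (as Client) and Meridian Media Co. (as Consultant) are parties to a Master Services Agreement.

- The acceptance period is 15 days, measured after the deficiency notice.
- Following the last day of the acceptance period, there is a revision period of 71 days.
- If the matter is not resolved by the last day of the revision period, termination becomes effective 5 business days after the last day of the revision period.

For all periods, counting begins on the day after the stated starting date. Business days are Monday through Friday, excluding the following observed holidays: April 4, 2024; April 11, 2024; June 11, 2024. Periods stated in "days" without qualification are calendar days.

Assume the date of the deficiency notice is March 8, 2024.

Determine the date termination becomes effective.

Adding 15 calendar days to March 8, 2024 gives March 23, 2024, which is the last day of the acceptance period.
The last day of the revision period: 71 calendar days after March 23, 2024 is June 2, 2024.
The date termination becomes effective: 5 business days after Sunday, June 2, 2024, skipping weekends — Jun 3, Jun 4, Jun 5, Jun 6, Jun 7 — lands on Friday, June 7, 2024.

June 7, 2024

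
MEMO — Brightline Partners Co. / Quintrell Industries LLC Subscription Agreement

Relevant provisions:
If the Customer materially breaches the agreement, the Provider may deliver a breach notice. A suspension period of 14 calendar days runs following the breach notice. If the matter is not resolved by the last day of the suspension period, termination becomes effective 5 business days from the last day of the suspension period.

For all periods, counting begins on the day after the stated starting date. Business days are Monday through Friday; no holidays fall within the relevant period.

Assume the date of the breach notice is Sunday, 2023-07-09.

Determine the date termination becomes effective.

2023-07-28

The last day of the suspension period: 2023-07-09 + 14 days = 2023-07-23.
The date termination becomes effective: 5 business days after Sunday, 2023-07-23, skipping weekends — Jul 24, Jul 25, Jul 26, Jul 27, Jul 28 — lands on Friday, 2023-07-28.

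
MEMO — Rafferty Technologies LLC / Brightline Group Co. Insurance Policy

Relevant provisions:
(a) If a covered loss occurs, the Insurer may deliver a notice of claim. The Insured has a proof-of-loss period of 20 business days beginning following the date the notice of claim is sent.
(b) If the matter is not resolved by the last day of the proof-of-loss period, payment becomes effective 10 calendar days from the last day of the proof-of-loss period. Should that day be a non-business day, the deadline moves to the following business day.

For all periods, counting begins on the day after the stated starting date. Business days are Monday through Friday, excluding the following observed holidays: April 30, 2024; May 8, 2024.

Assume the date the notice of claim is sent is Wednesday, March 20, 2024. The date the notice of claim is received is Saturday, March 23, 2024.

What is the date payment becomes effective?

April 29, 2024

The last day of the proof-of-loss period: 20 business days after Wednesday, March 20, 2024, skipping weekends — Mar 21, Mar 22, Mar 25, Mar 26, …, Apr 15, Apr 16, Apr 17 — lands on Wednesday, April 17, 2024.
The date payment becomes effective: April 17, 2024 + 10 days = April 27, 2024. That falls on a Saturday, so it rolls to the next business day, Monday, April 29, 2024.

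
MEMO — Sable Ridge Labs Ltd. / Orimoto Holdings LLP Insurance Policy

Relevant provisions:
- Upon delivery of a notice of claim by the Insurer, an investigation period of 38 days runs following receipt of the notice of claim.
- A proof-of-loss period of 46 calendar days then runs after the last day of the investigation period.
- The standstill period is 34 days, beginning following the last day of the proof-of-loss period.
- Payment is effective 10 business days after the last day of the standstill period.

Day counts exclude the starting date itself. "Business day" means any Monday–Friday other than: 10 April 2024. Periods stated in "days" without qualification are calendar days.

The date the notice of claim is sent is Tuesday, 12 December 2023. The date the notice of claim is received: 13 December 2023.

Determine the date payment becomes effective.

24 April 2024

The last day of the investigation period: 13 December 2023 + 38 days = 20 January 2024.
Adding 46 calendar days to 20 January 2024 gives 6 March 2024, which is the last day of the proof-of-loss period.
Adding 34 calendar days to 6 March 2024 gives 9 April 2024, which is the last day of the standstill period.
From Tuesday, 9 April 2024, 10 business days (Apr 11, Apr 12, Apr 15, Apr 16, Apr 17, Apr 18, Apr 19, Apr 22, Apr 23, Apr 24, skipping weekends and the listed holiday on Apr 10) brings us to Wednesday, 24 April 2024, which is the date payment becomes effective.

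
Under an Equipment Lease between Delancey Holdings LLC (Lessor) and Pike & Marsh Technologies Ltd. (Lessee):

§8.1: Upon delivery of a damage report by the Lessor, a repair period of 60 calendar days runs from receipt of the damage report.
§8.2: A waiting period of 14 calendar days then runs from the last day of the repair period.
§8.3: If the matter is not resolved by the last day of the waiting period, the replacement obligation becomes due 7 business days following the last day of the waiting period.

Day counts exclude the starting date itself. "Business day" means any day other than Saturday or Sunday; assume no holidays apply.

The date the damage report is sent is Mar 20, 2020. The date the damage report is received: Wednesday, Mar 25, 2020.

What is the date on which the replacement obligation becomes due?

The last day of the repair period: 60 calendar days after Mar 25, 2020 is May 24, 2020.
The last day of the waiting period: May 24, 2020 + 14 days = Jun 7, 2020.
From Sunday, Jun 7, 2020, 7 business days (Jun 8, Jun 9, Jun 10, Jun 11, Jun 12, Jun 15, Jun 16, skipping weekends) brings us to Tuesday, Jun 16, 2020, which is the date on which the replacement obligation becomes due.

Jun 16, 2020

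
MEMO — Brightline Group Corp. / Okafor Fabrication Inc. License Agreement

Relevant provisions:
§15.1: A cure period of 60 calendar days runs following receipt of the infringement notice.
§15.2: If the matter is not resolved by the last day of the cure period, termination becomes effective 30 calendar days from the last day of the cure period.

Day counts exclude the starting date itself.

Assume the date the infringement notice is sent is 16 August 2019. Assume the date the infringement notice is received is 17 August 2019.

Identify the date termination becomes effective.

15 November 2019

Adding 60 calendar days to 17 August 2019 gives 16 October 2019, which is the last day of the cure period.
The date termination becomes effective: 30 calendar days after 16 October 2019 is 15 November 2019.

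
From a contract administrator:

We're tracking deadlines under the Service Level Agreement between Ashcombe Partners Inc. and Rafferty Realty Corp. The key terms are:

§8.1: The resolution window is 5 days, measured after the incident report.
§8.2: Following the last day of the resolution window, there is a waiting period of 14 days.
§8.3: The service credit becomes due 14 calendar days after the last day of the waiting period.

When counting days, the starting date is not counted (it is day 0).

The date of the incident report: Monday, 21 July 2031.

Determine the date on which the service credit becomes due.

The last day of the resolution window: 21 July 2031 + 5 days = 26 July 2031.
The last day of the waiting period: 14 calendar days after 26 July 2031 is 9 August 2031.
The date on which the service credit becomes due: 9 August 2031 + 14 days = 23 August 2031.

23 August 2031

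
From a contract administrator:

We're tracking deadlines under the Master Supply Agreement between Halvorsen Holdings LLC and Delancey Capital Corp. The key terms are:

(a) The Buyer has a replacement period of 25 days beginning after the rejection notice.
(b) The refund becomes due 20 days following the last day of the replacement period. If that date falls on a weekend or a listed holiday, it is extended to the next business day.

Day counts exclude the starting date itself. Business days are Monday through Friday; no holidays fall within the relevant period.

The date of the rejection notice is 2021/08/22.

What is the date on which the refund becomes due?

The last day of the replacement period: 2021/08/22 + 25 days = 2021/09/16.
The date on which the refund becomes due: 20 calendar days after 2021/09/16 is 2021/10/06. 2021/10/06 is a Wednesday, so no roll-forward applies.

2021/10/06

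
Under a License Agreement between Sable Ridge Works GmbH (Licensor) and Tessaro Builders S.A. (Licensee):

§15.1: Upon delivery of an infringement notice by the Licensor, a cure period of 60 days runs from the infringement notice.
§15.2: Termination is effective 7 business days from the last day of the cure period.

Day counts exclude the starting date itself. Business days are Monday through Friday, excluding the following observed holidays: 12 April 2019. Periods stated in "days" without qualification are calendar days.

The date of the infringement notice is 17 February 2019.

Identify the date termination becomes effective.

The last day of the cure period: 60 calendar days after 17 February 2019 is 18 April 2019.
The date termination becomes effective: counting 7 business days from Thursday, 18 April 2019 (Apr 19, Apr 22, Apr 23, Apr 24, Apr 25, Apr 26, Apr 29, skipping weekends) reaches Monday, 29 April 2019.

29 April 2019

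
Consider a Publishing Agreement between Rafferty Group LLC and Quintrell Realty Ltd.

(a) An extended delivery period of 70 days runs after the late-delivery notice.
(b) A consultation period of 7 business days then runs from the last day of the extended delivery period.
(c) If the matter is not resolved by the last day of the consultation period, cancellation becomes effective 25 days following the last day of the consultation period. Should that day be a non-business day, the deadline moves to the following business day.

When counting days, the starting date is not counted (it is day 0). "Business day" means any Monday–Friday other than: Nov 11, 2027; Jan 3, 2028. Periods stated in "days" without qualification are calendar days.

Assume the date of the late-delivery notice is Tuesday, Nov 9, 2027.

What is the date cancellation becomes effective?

The last day of the extended delivery period: 70 calendar days after Nov 9, 2027 is Jan 18, 2028.
The last day of the consultation period: counting 7 business days from Tuesday, Jan 18, 2028 (Jan 19, Jan 20, Jan 21, Jan 24, Jan 25, Jan 26, Jan 27, skipping weekends) reaches Thursday, Jan 27, 2028.
Adding 25 calendar days to Jan 27, 2028 gives Feb 21, 2028, which is the date cancellation becomes effective. Feb 21, 2028 is a Monday and is not a listed holiday, so no roll-forward applies.

Feb 21, 2028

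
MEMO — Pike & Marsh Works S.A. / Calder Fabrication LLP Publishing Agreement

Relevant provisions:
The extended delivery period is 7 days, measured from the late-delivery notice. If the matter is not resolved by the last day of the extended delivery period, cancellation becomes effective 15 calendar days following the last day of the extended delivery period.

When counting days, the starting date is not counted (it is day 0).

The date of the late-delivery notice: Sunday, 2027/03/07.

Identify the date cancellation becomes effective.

The last day of the extended delivery period: 2027/03/07 + 7 days = 2027/03/14.
The date cancellation becomes effective: 15 calendar days after 2027/03/14 is 2027/03/29.

2027/03/29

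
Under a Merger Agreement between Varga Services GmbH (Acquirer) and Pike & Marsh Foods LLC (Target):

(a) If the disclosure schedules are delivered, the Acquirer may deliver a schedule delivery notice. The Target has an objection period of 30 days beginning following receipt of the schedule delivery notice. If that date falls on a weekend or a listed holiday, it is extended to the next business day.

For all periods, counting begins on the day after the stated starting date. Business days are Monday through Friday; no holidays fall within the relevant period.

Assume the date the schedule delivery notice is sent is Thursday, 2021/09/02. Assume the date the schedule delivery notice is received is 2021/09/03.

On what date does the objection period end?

Adding 30 calendar days to 2021/09/03 gives 2021/10/03, which is the last day of the objection period. That falls on a Sunday, so it rolls to the next business day, Monday, 2021/10/04.

2021/10/04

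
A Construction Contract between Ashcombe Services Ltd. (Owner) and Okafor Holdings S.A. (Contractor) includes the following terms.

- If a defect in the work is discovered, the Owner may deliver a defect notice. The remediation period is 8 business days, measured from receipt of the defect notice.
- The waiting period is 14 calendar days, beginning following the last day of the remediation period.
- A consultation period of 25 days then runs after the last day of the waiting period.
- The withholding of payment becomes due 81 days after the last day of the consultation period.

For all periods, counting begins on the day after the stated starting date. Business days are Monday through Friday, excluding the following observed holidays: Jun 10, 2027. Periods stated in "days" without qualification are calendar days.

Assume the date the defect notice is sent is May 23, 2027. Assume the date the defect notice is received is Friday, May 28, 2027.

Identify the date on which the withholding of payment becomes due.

The last day of the remediation period: counting 8 business days from Friday, May 28, 2027 (May 31, Jun 1, Jun 2, Jun 3, Jun 4, Jun 7, Jun 8, Jun 9, skipping weekends) reaches Wednesday, Jun 9, 2027.
Adding 14 calendar days to Jun 9, 2027 gives Jun 23, 2027, which is the last day of the waiting period.
The last day of the consultation period: 25 calendar days after Jun 23, 2027 is Jul 18, 2027.
The date on which the withholding of payment becomes due: 81 calendar days after Jul 18, 2027 is Oct 7, 2027.

Oct 7, 2027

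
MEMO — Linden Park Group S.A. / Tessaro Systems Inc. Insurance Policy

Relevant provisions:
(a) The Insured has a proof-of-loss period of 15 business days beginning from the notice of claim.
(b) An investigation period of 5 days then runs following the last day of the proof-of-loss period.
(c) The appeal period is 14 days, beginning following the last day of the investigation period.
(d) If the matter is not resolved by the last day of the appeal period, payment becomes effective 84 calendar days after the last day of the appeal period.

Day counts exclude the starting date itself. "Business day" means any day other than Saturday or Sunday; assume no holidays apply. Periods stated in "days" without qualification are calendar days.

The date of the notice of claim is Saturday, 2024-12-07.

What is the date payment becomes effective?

2025-04-09

The last day of the proof-of-loss period: counting 15 business days from Saturday, 2024-12-07 (Dec 9, Dec 10, Dec 11, Dec 12, …, Dec 25, Dec 26, Dec 27, skipping weekends) reaches Friday, 2024-12-27.
The last day of the investigation period: 5 calendar days after 2024-12-27 is 2025-01-01.
Adding 14 calendar days to 2025-01-01 gives 2025-01-15, which is the last day of the appeal period.
The date payment becomes effective: 2025-01-15 + 84 days = 2025-04-09.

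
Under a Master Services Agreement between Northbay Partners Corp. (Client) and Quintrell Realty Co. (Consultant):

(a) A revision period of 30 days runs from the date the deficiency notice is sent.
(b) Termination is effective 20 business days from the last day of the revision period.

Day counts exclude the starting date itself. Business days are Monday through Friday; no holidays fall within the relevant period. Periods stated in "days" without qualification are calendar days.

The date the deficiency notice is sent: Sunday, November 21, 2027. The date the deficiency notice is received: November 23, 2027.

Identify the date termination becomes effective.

Adding 30 calendar days to November 21, 2027 gives December 21, 2027, which is the last day of the revision period.
The date termination becomes effective: 20 business days after Tuesday, December 21, 2027, skipping weekends — Dec 22, Dec 23, Dec 24, Dec 27, …, Jan 14, Jan 17, Jan 18 — lands on Tuesday, January 18, 2028.

January 18, 2028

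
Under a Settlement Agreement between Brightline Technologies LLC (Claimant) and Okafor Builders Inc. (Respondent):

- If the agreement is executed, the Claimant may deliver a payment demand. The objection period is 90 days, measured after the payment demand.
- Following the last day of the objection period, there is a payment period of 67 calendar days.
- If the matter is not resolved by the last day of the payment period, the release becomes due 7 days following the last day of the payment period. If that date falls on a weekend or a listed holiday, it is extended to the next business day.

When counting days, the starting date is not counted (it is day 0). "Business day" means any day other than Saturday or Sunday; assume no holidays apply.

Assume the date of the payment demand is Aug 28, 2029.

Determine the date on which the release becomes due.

The last day of the objection period: 90 calendar days after Aug 28, 2029 is Nov 26, 2029.
The last day of the payment period: Nov 26, 2029 + 67 days = Feb 1, 2030.
The date on which the release becomes due: 7 calendar days after Feb 1, 2030 is Feb 8, 2030. Feb 8, 2030 is a Friday, so no roll-forward applies.

Feb 8, 2030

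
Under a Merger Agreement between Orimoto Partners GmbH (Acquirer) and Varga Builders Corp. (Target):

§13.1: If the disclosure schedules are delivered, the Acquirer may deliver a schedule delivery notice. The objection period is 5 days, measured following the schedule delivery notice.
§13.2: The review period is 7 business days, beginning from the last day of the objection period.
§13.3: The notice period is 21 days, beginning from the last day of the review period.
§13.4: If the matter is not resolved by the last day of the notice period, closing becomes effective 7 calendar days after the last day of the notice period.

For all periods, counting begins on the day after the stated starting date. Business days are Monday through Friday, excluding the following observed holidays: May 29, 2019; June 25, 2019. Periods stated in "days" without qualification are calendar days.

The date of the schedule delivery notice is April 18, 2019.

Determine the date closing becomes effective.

May 30, 2019

Adding 5 calendar days to April 18, 2019 gives April 23, 2019, which is the last day of the objection period.
The last day of the review period: 7 business days after Tuesday, April 23, 2019, skipping weekends — Apr 24, Apr 25, Apr 26, Apr 29, Apr 30, May 1, May 2 — lands on Thursday, May 2, 2019.
The last day of the notice period: 21 calendar days after May 2, 2019 is May 23, 2019.
The date closing becomes effective: May 23, 2019 + 7 days = May 30, 2019.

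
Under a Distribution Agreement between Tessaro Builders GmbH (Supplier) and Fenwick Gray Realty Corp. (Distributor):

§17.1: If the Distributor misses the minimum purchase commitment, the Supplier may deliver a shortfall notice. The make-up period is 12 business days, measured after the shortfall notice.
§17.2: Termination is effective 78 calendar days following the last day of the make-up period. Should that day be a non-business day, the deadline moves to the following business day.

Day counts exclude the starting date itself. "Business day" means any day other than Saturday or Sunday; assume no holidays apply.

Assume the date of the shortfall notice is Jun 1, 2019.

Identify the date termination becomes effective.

From Saturday, Jun 1, 2019, 12 business days (Jun 3, Jun 4, Jun 5, Jun 6, …, Jun 14, Jun 17, Jun 18, skipping weekends) brings us to Tuesday, Jun 18, 2019, which is the last day of the make-up period.
The date termination becomes effective: Jun 18, 2019 + 78 days = Sep 4, 2019. Sep 4, 2019 is a Wednesday, so no roll-forward applies.

Sep 4, 2019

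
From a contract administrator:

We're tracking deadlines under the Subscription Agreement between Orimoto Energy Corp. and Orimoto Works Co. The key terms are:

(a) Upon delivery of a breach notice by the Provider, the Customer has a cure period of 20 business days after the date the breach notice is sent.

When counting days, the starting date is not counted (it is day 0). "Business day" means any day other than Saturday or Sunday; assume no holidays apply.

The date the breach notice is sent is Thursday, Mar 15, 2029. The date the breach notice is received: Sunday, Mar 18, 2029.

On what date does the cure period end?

From Thursday, Mar 15, 2029, 20 business days (Mar 16, Mar 19, Mar 20, Mar 21, …, Apr 10, Apr 11, Apr 12, skipping weekends) brings us to Thursday, Apr 12, 2029, which is the last day of the cure period.

Apr 12, 2029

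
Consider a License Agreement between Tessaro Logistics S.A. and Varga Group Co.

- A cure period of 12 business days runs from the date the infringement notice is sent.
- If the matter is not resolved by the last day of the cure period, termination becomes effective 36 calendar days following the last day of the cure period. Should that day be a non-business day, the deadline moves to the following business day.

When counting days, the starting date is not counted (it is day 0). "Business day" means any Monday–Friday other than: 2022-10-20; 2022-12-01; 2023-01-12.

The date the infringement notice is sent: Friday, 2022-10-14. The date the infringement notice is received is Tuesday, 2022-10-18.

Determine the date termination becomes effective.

2022-12-08

The last day of the cure period: 12 business days after Friday, 2022-10-14, skipping weekends and the listed holiday on Oct 20 — Oct 17, Oct 18, Oct 19, Oct 21, …, Oct 31, Nov 1, Nov 2 — lands on Wednesday, 2022-11-02.
Adding 36 calendar days to 2022-11-02 gives 2022-12-08, which is the date termination becomes effective. 2022-12-08 is a Thursday and is not a listed holiday, so no roll-forward applies.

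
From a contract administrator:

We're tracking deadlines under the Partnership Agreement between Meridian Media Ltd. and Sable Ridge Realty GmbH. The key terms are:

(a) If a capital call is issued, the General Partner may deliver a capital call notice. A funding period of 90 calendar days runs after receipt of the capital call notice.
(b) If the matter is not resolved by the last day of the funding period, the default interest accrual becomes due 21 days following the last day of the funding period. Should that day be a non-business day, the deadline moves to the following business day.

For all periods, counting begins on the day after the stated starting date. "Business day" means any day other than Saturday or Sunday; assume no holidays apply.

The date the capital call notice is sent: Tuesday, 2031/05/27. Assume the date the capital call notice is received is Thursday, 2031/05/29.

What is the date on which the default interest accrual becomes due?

2031/09/17

Adding 90 calendar days to 2031/05/29 gives 2031/08/27, which is the last day of the funding period.
Adding 21 calendar days to 2031/08/27 gives 2031/09/17, which is the date on which the default interest accrual becomes due. 2031/09/17 is a Wednesday, so no roll-forward applies.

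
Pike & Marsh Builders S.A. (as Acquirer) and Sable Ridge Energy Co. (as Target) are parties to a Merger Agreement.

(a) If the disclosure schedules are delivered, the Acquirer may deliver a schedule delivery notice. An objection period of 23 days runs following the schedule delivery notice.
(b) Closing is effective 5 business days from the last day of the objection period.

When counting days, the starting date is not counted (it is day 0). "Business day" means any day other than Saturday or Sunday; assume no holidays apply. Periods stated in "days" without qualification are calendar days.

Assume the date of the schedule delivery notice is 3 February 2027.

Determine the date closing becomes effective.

The last day of the objection period: 3 February 2027 + 23 days = 26 February 2027.
The date closing becomes effective: counting 5 business days from Friday, 26 February 2027 (Mar 1, Mar 2, Mar 3, Mar 4, Mar 5, skipping weekends) reaches Friday, 5 March 2027.

5 March 2027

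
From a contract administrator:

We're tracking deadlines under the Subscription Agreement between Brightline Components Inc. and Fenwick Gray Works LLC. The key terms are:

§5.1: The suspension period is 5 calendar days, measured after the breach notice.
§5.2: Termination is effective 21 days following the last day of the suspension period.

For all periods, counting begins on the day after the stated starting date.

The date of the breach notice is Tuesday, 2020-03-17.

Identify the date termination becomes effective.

The last day of the suspension period: 5 calendar days after 2020-03-17 is 2020-03-22.
Adding 21 calendar days to 2020-03-22 gives 2020-04-12, which is the date termination becomes effective.

2020-04-12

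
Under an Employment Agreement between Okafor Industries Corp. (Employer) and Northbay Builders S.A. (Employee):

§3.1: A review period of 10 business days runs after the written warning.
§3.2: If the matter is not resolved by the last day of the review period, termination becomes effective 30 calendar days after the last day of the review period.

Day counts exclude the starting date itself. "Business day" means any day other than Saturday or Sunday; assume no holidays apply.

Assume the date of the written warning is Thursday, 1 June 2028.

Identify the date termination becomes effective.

15 July 2028

From Thursday, 1 June 2028, 10 business days (Jun 2, Jun 5, Jun 6, Jun 7, Jun 8, Jun 9, Jun 12, Jun 13, Jun 14, Jun 15, skipping weekends) brings us to Thursday, 15 June 2028, which is the last day of the review period.
The date termination becomes effective: 15 June 2028 + 30 days = 15 July 2028.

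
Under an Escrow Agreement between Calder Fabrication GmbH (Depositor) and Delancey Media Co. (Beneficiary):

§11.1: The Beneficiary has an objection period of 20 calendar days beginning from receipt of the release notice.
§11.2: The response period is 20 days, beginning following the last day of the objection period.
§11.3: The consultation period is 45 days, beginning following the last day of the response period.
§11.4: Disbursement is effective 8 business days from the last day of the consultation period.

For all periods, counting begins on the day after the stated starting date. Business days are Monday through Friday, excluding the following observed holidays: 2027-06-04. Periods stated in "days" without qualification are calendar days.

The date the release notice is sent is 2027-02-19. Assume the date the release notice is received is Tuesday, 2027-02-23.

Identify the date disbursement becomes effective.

2027-05-31

Adding 20 calendar days to 2027-02-23 gives 2027-03-15, which is the last day of the objection period.
Adding 20 calendar days to 2027-03-15 gives 2027-04-04, which is the last day of the response period.
Adding 45 calendar days to 2027-04-04 gives 2027-05-19, which is the last day of the consultation period.
The date disbursement becomes effective: counting 8 business days from Wednesday, 2027-05-19 (May 20, May 21, May 24, May 25, May 26, May 27, May 28, May 31, skipping weekends) reaches Monday, 2027-05-31.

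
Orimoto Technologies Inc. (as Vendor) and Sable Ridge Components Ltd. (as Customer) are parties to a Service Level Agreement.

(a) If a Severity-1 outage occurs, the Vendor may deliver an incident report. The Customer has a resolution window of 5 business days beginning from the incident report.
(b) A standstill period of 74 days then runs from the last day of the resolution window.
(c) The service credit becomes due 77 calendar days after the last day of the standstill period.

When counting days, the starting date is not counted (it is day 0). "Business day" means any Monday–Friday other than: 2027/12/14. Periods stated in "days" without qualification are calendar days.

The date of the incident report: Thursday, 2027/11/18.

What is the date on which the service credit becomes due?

The last day of the resolution window: counting 5 business days from Thursday, 2027/11/18 (Nov 19, Nov 22, Nov 23, Nov 24, Nov 25, skipping weekends) reaches Thursday, 2027/11/25.
The last day of the standstill period: 74 calendar days after 2027/11/25 is 2028/02/07.
The date on which the service credit becomes due: 2028/02/07 + 77 days = 2028/04/24.

2028/04/24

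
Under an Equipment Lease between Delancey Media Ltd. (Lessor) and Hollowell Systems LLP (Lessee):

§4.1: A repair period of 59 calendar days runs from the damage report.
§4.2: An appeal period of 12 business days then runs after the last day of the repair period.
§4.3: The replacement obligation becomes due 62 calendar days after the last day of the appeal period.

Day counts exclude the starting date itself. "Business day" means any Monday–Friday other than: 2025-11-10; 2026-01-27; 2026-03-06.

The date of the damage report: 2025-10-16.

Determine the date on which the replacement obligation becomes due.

2026-03-02

The last day of the repair period: 2025-10-16 + 59 days = 2025-12-14.
The last day of the appeal period: 12 business days after Sunday, 2025-12-14, skipping weekends — Dec 15, Dec 16, Dec 17, Dec 18, …, Dec 26, Dec 29, Dec 30 — lands on Tuesday, 2025-12-30.
The date on which the replacement obligation becomes due: 2025-12-30 + 62 days = 2026-03-02.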